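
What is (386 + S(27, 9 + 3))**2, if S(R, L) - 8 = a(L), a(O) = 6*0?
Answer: 155236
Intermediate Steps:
a(O) = 0
S(R, L) = 8 (S(R, L) = 8 + 0 = 8)
(386 + S(27, 9 + 3))**2 = (386 + 8)**2 = 394**2 = 155236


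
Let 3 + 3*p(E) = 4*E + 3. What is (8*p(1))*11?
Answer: 352/3 ≈ 117.33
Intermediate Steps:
p(E) = 4*E/3 (p(E) = -1 + (4*E + 3)/3 = -1 + (3 + 4*E)/3 = -1 + (1 + 4*E/3) = 4*E/3)
(8*p(1))*11 = (8*((4/3)*1))*11 = (8*(4/3))*11 = (32/3)*11 = 352/3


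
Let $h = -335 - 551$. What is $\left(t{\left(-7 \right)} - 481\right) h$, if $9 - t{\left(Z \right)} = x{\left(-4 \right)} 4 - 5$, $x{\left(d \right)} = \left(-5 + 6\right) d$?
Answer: $399586$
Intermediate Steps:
$x{\left(d \right)} = d$ ($x{\left(d \right)} = 1 d = d$)
$t{\left(Z \right)} = 30$ ($t{\left(Z \right)} = 9 - \left(\left(-4\right) 4 - 5\right) = 9 - \left(-16 - 5\right) = 9 - -21 = 9 + 21 = 30$)
$h = -886$ ($h = -335 - 551 = -886$)
$\left(t{\left(-7 \right)} - 481\right) h = \left(30 - 481\right) \left(-886\right) = \left(-451\right) \left(-886\right) = 399586$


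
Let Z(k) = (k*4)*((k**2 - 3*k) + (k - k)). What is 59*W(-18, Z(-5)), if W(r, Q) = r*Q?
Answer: 849600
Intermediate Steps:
Z(k) = 4*k*(k**2 - 3*k) (Z(k) = (4*k)*((k**2 - 3*k) + 0) = (4*k)*(k**2 - 3*k) = 4*k*(k**2 - 3*k))
W(r, Q) = Q*r
59*W(-18, Z(-5)) = 59*((4*(-5)**2*(-3 - 5))*(-18)) = 59*((4*25*(-8))*(-18)) = 59*(-800*(-18)) = 59*14400 = 849600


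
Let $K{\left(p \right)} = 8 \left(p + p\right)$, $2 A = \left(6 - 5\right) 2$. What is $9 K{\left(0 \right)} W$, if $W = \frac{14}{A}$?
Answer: $0$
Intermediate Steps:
$A = 1$ ($A = \frac{\left(6 - 5\right) 2}{2} = \frac{1 \cdot 2}{2} = \frac{1}{2} \cdot 2 = 1$)
$K{\left(p \right)} = 16 p$ ($K{\left(p \right)} = 8 \cdot 2 p = 16 p$)
$W = 14$ ($W = \frac{14}{1} = 14 \cdot 1 = 14$)
$9 K{\left(0 \right)} W = 9 \cdot 16 \cdot 0 \cdot 14 = 9 \cdot 0 \cdot 14 = 0 \cdot 14 = 0$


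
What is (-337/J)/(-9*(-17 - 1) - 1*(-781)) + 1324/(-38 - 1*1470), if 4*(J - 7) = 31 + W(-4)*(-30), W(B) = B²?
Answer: -130899797/149670131 ≈ -0.87459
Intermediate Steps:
J = -421/4 (J = 7 + (31 + (-4)²*(-30))/4 = 7 + (31 + 16*(-30))/4 = 7 + (31 - 480)/4 = 7 + (¼)*(-449) = 7 - 449/4 = -421/4 ≈ -105.25)
(-337/J)/(-9*(-17 - 1) - 1*(-781)) + 1324/(-38 - 1*1470) = (-337/(-421/4))/(-9*(-17 - 1) - 1*(-781)) + 1324/(-38 - 1*1470) = (-337*(-4/421))/(-9*(-18) + 781) + 1324/(-38 - 1470) = 1348/(421*(162 + 781)) + 1324/(-1508) = (1348/421)/943 + 1324*(-1/1508) = (1348/421)*(1/943) - 331/377 = 1348/397003 - 331/377 = -130899797/149670131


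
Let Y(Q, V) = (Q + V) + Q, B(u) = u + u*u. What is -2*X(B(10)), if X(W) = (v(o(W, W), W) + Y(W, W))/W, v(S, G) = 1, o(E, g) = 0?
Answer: -331/55 ≈ -6.0182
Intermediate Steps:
B(u) = u + u²
Y(Q, V) = V + 2*Q
X(W) = (1 + 3*W)/W (X(W) = (1 + (W + 2*W))/W = (1 + 3*W)/W)
-2*X(B(10)) = -2*(3 + 1/(10*(1 + 10))) = -2*(3 + 1/(10*11)) = -2*(3 + 1/110) = -2*331/110 = -331/55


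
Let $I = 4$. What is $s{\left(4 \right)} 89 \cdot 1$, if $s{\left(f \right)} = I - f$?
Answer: $0$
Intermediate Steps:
$s{\left(f \right)} = 4 - f$
$s{\left(4 \right)} 89 \cdot 1 = \left(4 - 4\right) 89 \cdot 1 = 0 \cdot 89 \cdot 1 = 0 \cdot 1 = 0$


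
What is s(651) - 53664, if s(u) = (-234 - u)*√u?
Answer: -53664 - 885*√651 ≈ -76245.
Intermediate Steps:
s(u) = √u*(-234 - u)
s(651) - 53664 = √651*(-234 - 1*651) - 53664 = √651*(-234 - 651) - 53664 = √651*(-885) - 53664 = -885*√651 - 53664 = -53664 - 885*√651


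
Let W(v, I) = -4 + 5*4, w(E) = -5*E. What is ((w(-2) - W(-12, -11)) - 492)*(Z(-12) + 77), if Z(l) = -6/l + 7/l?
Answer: -76609/2 ≈ -38305.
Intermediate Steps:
Z(l) = 1/l
W(v, I) = 16 (W(v, I) = -4 + 20 = 16)
((w(-2) - W(-12, -11)) - 492)*(Z(-12) + 77) = ((-5*(-2) - 1*16) - 492)*(1/(-12) + 77) = ((10 - 16) - 492)*(-1/12 + 77) = (-6 - 492)*(923/12) = -498*923/12 = -76609/2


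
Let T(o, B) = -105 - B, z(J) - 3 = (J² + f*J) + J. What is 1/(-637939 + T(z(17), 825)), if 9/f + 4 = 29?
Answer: -1/638869 ≈ -1.5653e-6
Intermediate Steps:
f = 9/25 (f = 9/(-4 + 29) = 9/25 ≈ 0.36000)
z(J) = 3 + J² + 34*J/25 (z(J) = 3 + ((J² + 9*J/25) + J) = 3 + (J² + 34*J/25) = 3 + J² + 34*J/25)
1/(-637939 + T(z(17), 825)) = 1/(-637939 + (-105 - 1*825)) = 1/(-637939 + (-105 - 825)) = 1/(-637939 - 930) = 1/(-638869) = -1/638869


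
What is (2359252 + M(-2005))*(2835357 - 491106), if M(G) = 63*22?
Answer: 5533927992138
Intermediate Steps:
M(G) = 1386
(2359252 + M(-2005))*(2835357 - 491106) = (2359252 + 1386)*(2835357 - 491106) = 2360638*2344251 = 5533927992138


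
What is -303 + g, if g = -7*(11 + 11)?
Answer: -457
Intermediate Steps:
g = -154 (g = -7*22 = -154)
-303 + g = -303 - 154 = -457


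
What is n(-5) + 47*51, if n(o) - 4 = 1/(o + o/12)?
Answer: 156053/65 ≈ 2400.8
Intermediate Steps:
n(o) = 4 + 12/(13*o) (n(o) = 4 + 1/(o + o/12) = 4 + 1/(13*o/12) = 4 + 12/(13*o))
n(-5) + 47*51 = (4 + (12/13)/(-5)) + 47*51 = (4 + (12/13)*(-⅕)) + 2397 = (4 - 12/65) + 2397 = 248/65 + 2397 = 156053/65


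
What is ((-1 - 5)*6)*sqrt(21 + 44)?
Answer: -36*sqrt(65) ≈ -290.24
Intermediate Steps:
((-1 - 5)*6)*sqrt(21 + 44) = (-6*6)*sqrt(65) = -36*sqrt(65)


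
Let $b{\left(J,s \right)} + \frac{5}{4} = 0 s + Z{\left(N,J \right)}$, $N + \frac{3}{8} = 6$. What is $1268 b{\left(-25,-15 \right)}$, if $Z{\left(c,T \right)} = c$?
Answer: $\frac{11095}{2} \approx 5547.5$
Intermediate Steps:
$N = \frac{45}{8}$ ($N = - \frac{3}{8} + 6 = \frac{45}{8} \approx 5.625$)
$b{\left(J,s \right)} = \frac{35}{8}$ ($b{\left(J,s \right)} = - \frac{5}{4} + \left(0 s + \frac{45}{8}\right) = - \frac{5}{4} + \left(0 + \frac{45}{8}\right) = - \frac{5}{4} + \frac{45}{8} = \frac{35}{8}$)
$1268 b{\left(-25,-15 \right)} = 1268 \cdot \frac{35}{8} = \frac{11095}{2}$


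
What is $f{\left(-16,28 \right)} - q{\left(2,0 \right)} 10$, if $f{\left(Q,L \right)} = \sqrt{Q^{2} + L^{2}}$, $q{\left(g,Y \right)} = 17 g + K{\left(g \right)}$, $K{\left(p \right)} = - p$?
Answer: $-320 + 4 \sqrt{65} \approx -287.75$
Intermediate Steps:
$q{\left(g,Y \right)} = 16 g$ ($q{\left(g,Y \right)} = 17 g - g = 16 g$)
$f{\left(Q,L \right)} = \sqrt{L^{2} + Q^{2}}$
$f{\left(-16,28 \right)} - q{\left(2,0 \right)} 10 = \sqrt{28^{2} + \left(-16\right)^{2}} - 16 \cdot 2 \cdot 10 = \sqrt{784 + 256} - 32 \cdot 10 = \sqrt{1040} - 320 = 4 \sqrt{65} - 320 = -320 + 4 \sqrt{65}$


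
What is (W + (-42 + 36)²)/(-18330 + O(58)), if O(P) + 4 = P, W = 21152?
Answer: -5297/4569 ≈ -1.1593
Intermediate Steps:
O(P) = -4 + P
(W + (-42 + 36)²)/(-18330 + O(58)) = (21152 + (-42 + 36)²)/(-18330 + (-4 + 58)) = (21152 + (-6)²)/(-18330 + 54) = (21152 + 36)/(-18276) = 21188*(-1/18276) = -5297/4569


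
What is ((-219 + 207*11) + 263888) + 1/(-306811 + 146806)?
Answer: 42552689729/160005 ≈ 2.6595e+5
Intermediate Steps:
((-219 + 207*11) + 263888) + 1/(-306811 + 146806) = ((-219 + 2277) + 263888) + 1/(-160005) = (2058 + 263888) - 1/160005 = 265946 - 1/160005 = 42552689729/160005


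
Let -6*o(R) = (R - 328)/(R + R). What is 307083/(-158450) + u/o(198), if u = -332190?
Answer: -12506200098879/2059850 ≈ -6.0714e+6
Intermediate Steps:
o(R) = -(-328 + R)/(12*R) (o(R) = -(R - 328)/(6*(R + R)) = -(-328 + R)/(6*(2*R)) = -(-328 + R)*1/(2*R)/6 = -(-328 + R)/(12*R))
307083/(-158450) + u/o(198) = 307083/(-158450) - 332190*2376/(328 - 1*198) = 307083*(-1/158450) - 332190*2376/(328 - 198) = -307083/158450 - 332190/((1/12)*(1/198)*130) = -307083/158450 - 332190/65/1188 = -307083/158450 - 332190*1188/65 = -307083/158450 - 78928344/13 = -12506200098879/2059850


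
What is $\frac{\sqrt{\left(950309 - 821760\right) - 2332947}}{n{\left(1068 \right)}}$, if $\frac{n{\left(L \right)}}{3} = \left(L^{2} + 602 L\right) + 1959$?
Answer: $\frac{i \sqrt{2204398}}{5356557} \approx 0.00027718 i$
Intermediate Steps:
$n{\left(L \right)} = 5877 + 3 L^{2} + 1806 L$ ($n{\left(L \right)} = 3 \left(\left(L^{2} + 602 L\right) + 1959\right) = 3 \left(1959 + L^{2} + 602 L\right) = 5877 + 3 L^{2} + 1806 L$)
$\frac{\sqrt{\left(950309 - 821760\right) - 2332947}}{n{\left(1068 \right)}} = \frac{\sqrt{\left(950309 - 821760\right) - 2332947}}{5877 + 3 \cdot 1068^{2} + 1806 \cdot 1068} = \frac{\sqrt{\left(950309 - 821760\right) - 2332947}}{5877 + 3 \cdot 1140624 + 1928808} = \frac{\sqrt{128549 - 2332947}}{5877 + 3421872 + 1928808} = \frac{\sqrt{-2204398}}{5356557} = i \sqrt{2204398} \cdot \frac{1}{5356557} = \frac{i \sqrt{2204398}}{5356557}$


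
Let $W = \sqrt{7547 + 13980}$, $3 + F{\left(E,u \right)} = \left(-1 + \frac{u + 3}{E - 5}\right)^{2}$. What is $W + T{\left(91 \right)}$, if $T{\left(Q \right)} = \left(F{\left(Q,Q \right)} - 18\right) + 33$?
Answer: $\frac{22204}{1849} + \sqrt{21527} \approx 158.73$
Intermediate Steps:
$F{\left(E,u \right)} = -3 + \left(-1 + \frac{3 + u}{-5 + E}\right)^{2}$ ($F{\left(E,u \right)} = -3 + \left(-1 + \frac{u + 3}{E - 5}\right)^{2} = -3 + \left(-1 + \frac{3 + u}{-5 + E}\right)^{2}$)
$T{\left(Q \right)} = 12 + \frac{64}{\left(-5 + Q\right)^{2}}$ ($T{\left(Q \right)} = \left(\left(-3 + \frac{\left(8 + Q - Q\right)^{2}}{\left(-5 + Q\right)^{2}}\right) - 18\right) + 33 = \left(\left(-3 + \frac{8^{2}}{\left(-5 + Q\right)^{2}}\right) - 18\right) + 33 = \left(\left(-3 + \frac{1}{\left(-5 + Q\right)^{2}} \cdot 64\right) - 18\right) + 33 = \left(\left(-3 + \frac{64}{\left(-5 + Q\right)^{2}}\right) - 18\right) + 33 = \left(-21 + \frac{64}{\left(-5 + Q\right)^{2}}\right) + 33 = 12 + \frac{64}{\left(-5 + Q\right)^{2}}$)
$W = \sqrt{21527} \approx 146.72$
$W + T{\left(91 \right)} = \sqrt{21527} + \left(12 + \frac{64}{\left(-5 + 91\right)^{2}}\right) = \sqrt{21527} + \left(12 + \frac{64}{7396}\right) = \sqrt{21527} + \left(12 + 64 \cdot \frac{1}{7396}\right) = \sqrt{21527} + \left(12 + \frac{16}{1849}\right) = \sqrt{21527} + \frac{22204}{1849} = \frac{22204}{1849} + \sqrt{21527}$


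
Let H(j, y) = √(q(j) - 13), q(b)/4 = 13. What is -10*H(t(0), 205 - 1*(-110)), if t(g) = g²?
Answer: -10*√39 ≈ -62.450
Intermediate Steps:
q(b) = 52 (q(b) = 4*13 = 52)
H(j, y) = √39 (H(j, y) = √(52 - 13) = √39)
-10*H(t(0), 205 - 1*(-110)) = -10*√39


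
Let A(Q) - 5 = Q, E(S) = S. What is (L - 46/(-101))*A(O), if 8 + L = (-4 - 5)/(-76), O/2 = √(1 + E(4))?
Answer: -285015/7676 - 57003*√5/3838 ≈ -70.341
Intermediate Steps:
O = 2*√5 (O = 2*√(1 + 4) = 2*√5 ≈ 4.4721)
L = -599/76 (L = -8 + (-4 - 5)/(-76) = -8 - 9*(-1/76) = -8 + 9/76 = -599/76 ≈ -7.8816)
A(Q) = 5 + Q
(L - 46/(-101))*A(O) = (-599/76 - 46/(-101))*(5 + 2*√5) = (-599/76 - 46*(-1/101))*(5 + 2*√5) = (-599/76 + 46/101)*(5 + 2*√5) = -57003*(5 + 2*√5)/7676 = -285015/7676 - 57003*√5/3838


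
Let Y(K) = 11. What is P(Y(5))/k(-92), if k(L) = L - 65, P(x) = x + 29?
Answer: -40/157 ≈ -0.25478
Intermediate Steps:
P(x) = 29 + x
k(L) = -65 + L
P(Y(5))/k(-92) = (29 + 11)/(-65 - 92) = 40/(-157) = 40*(-1/157) = -40/157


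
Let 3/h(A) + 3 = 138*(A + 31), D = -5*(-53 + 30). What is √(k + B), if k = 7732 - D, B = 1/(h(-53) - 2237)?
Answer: √39114264867683642/2266082 ≈ 87.275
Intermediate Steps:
D = 115 (D = -5*(-23) = 115)
h(A) = 3/(4275 + 138*A) (h(A) = 3/(-3 + 138*(A + 31)) = 3/(-3 + 138*(31 + A)) = 3/(-3 + (4278 + 138*A)) = 3/(4275 + 138*A))
B = -1013/2266082 (B = 1/(1/(1425 + 46*(-53)) - 2237) = 1/(1/(1425 - 2438) - 2237) = 1/(1/(-1013) - 2237) = 1/(-1/1013 - 2237) = 1/(-2266082/1013) = -1013/2266082 ≈ -0.00044703)
k = 7617 (k = 7732 - 1*115 = 7732 - 115 = 7617)
√(k + B) = √(7617 - 1013/2266082) = √(17260745581/2266082) = √39114264867683642/2266082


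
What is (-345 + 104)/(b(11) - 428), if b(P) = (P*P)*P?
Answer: -241/903 ≈ -0.26689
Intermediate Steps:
b(P) = P**3 (b(P) = P**2*P = P**3)
(-345 + 104)/(b(11) - 428) = (-345 + 104)/(11**3 - 428) = -241/(1331 - 428) = -241/903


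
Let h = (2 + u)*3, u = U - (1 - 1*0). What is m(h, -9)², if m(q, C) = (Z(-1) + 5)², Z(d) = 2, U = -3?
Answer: 2401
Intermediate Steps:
u = -4 (u = -3 - (1 - 1*0) = -3 - (1 + 0) = -3 - 1*1 = -3 - 1 = -4)
h = -6 (h = (2 - 4)*3 = -2*3 = -6)
m(q, C) = 49 (m(q, C) = (2 + 5)² = 7² = 49)
m(h, -9)² = 49² = 2401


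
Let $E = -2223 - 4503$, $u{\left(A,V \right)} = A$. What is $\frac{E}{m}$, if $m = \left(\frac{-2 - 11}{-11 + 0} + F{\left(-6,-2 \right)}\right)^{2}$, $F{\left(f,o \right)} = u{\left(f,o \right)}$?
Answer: $- \frac{813846}{2809} \approx -289.73$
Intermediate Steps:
$F{\left(f,o \right)} = f$
$E = -6726$
$m = \frac{2809}{121}$ ($m = \left(\frac{-2 - 11}{-11 + 0} - 6\right)^{2} = \left(- \frac{13}{-11} - 6\right)^{2} = \left(\left(-13\right) \left(- \frac{1}{11}\right) - 6\right)^{2} = \left(\frac{13}{11} - 6\right)^{2} = \left(- \frac{53}{11}\right)^{2} = \frac{2809}{121} \approx 23.215$)
$\frac{E}{m} = - \frac{6726}{\frac{2809}{121}} = \left(-6726\right) \frac{121}{2809} = - \frac{813846}{2809}$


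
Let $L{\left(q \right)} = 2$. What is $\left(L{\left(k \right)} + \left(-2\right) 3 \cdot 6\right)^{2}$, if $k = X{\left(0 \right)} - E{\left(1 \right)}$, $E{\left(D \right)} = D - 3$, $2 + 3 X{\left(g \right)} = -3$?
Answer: $1156$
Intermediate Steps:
$X{\left(g \right)} = - \frac{5}{3}$ ($X{\left(g \right)} = - \frac{2}{3} + \frac{1}{3} \left(-3\right) = - \frac{2}{3} - 1 = - \frac{5}{3}$)
$E{\left(D \right)} = -3 + D$
$k = \frac{1}{3}$ ($k = - \frac{5}{3} - \left(-3 + 1\right) = - \frac{5}{3} - -2 = - \frac{5}{3} + 2 = \frac{1}{3} \approx 0.33333$)
$\left(L{\left(k \right)} + \left(-2\right) 3 \cdot 6\right)^{2} = \left(2 + \left(-2\right) 3 \cdot 6\right)^{2} = \left(2 - 36\right)^{2} = \left(-34\right)^{2} = 1156$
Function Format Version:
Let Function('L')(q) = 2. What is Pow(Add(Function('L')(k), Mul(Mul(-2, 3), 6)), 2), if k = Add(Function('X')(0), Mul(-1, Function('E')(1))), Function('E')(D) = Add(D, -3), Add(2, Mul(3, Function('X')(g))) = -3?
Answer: 1156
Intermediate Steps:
Function('X')(g) = Rational(-5, 3) (Function('X')(g) = Add(Rational(-2, 3), Mul(Rational(1, 3), -3)) = Add(Rational(-2, 3), -1) = Rational(-5, 3))
Function('E')(D) = Add(-3, D)
k = Rational(1, 3) (k = Add(Rational(-5, 3), Mul(-1, Add(-3, 1))) = Add(Rational(-5, 3), Mul(-1, -2)) = Add(Rational(-5, 3), 2) = Rational(1, 3) ≈ 0.33333)
Pow(Add(Function('L')(k), Mul(Mul(-2, 3), 6)), 2) = Pow(Add(2, Mul(Mul(-2, 3), 6)), 2) = Pow(Add(2, Mul(-6, 6)), 2) = Pow(Add(2, -36), 2) = Pow(-34, 2) = 1156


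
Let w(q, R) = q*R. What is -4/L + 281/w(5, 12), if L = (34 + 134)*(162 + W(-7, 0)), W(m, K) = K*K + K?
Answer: 79661/17010 ≈ 4.6832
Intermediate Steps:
w(q, R) = R*q
W(m, K) = K + K² (W(m, K) = K² + K = K + K²)
L = 27216 (L = (34 + 134)*(162 + 0*(1 + 0)) = 168*(162 + 0*1) = 168*(162 + 0) = 168*162 = 27216)
-4/L + 281/w(5, 12) = -4/27216 + 281/((12*5)) = -4*1/27216 + 281/60 = -1/6804 + 281*(1/60) = -1/6804 + 281/60 = 79661/17010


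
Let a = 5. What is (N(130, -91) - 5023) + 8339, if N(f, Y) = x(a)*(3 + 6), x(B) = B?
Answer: 3361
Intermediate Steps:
N(f, Y) = 45 (N(f, Y) = 5*(3 + 6) = 5*9 = 45)
(N(130, -91) - 5023) + 8339 = (45 - 5023) + 8339 = -4978 + 8339 = 3361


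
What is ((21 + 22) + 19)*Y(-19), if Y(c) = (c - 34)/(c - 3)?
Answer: 1643/11 ≈ 149.36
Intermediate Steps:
Y(c) = (-34 + c)/(-3 + c)
((21 + 22) + 19)*Y(-19) = ((21 + 22) + 19)*((-34 - 19)/(-3 - 19)) = (43 + 19)*(-53/(-22)) = 62*(-1/22*(-53)) = 62*(53/22) = 1643/11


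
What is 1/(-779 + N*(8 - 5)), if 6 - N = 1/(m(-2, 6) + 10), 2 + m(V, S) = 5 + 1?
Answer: -14/10657 ≈ -0.0013137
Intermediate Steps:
m(V, S) = 4 (m(V, S) = -2 + (5 + 1) = -2 + 6 = 4)
N = 83/14 (N = 6 - 1/(4 + 10) = 6 - 1/14 = 83/14 ≈ 5.9286)
1/(-779 + N*(8 - 5)) = 1/(-779 + 83*(8 - 5)/14) = 1/(-779 + (83/14)*3) = 1/(-779 + 249/14) = 1/(-10657/14) = -14/10657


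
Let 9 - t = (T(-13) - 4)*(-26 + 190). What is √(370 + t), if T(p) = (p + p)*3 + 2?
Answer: √13499 ≈ 116.19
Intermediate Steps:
T(p) = 2 + 6*p (T(p) = (2*p)*3 + 2 = 6*p + 2 = 2 + 6*p)
t = 13129 (t = 9 - ((2 + 6*(-13)) - 4)*(-26 + 190) = 9 - ((2 - 78) - 4)*164 = 9 - (-76 - 4)*164 = 9 - (-80)*164 = 9 - 1*(-13120) = 9 + 13120 = 13129)
√(370 + t) = √(370 + 13129) = √13499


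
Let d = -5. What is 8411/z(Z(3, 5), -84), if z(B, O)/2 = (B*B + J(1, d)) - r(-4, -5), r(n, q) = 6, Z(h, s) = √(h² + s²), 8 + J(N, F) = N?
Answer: 8411/42 ≈ 200.26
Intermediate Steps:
J(N, F) = -8 + N
z(B, O) = -26 + 2*B² (z(B, O) = 2*((B*B + (-8 + 1)) - 1*6) = 2*((B² - 7) - 6) = 2*((-7 + B²) - 6) = 2*(-13 + B²) = -26 + 2*B²)
8411/z(Z(3, 5), -84) = 8411/(-26 + 2*(√(3² + 5²))²) = 8411/(-26 + 2*(√(9 + 25))²) = 8411/(-26 + 2*(√34)²) = 8411/(-26 + 2*34) = 8411/(-26 + 68) = 8411/42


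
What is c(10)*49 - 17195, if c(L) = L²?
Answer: -12295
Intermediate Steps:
c(10)*49 - 17195 = 10²*49 - 17195 = 100*49 - 17195 = 4900 - 17195 = -12295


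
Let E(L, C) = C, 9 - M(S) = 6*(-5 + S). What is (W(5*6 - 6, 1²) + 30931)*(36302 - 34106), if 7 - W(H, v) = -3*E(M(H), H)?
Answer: 68097960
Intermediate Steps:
M(S) = 39 - 6*S (M(S) = 9 - 6*(-5 + S) = 9 - (-30 + 6*S) = 9 + (30 - 6*S) = 39 - 6*S)
W(H, v) = 7 + 3*H (W(H, v) = 7 - (-3)*H = 7 + 3*H)
(W(5*6 - 6, 1²) + 30931)*(36302 - 34106) = ((7 + 3*(5*6 - 6)) + 30931)*(36302 - 34106) = ((7 + 3*(30 - 6)) + 30931)*2196 = ((7 + 3*24) + 30931)*2196 = ((7 + 72) + 30931)*2196 = (79 + 30931)*2196 = 31010*2196 = 68097960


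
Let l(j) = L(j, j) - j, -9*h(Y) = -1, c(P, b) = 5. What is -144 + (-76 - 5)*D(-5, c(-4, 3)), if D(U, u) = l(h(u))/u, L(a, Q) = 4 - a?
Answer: -1026/5 ≈ -205.20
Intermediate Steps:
h(Y) = ⅑ (h(Y) = -⅑*(-1) = ⅑)
l(j) = 4 - 2*j (l(j) = (4 - j) - j = 4 - 2*j)
D(U, u) = 34/(9*u) (D(U, u) = (4 - 2*⅑)/u = (4 - 2/9)/u = 34/(9*u))
-144 + (-76 - 5)*D(-5, c(-4, 3)) = -144 + (-76 - 5)*((34/9)/5) = -144 - 306/5 = -1026/5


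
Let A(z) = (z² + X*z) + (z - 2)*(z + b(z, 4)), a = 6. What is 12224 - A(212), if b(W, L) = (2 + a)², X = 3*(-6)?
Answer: -86864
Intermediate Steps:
X = -18
b(W, L) = 64 (b(W, L) = (2 + 6)² = 8² = 64)
A(z) = z² - 18*z + (-2 + z)*(64 + z) (A(z) = (z² - 18*z) + (z - 2)*(z + 64) = (z² - 18*z) + (-2 + z)*(64 + z) = z² - 18*z + (-2 + z)*(64 + z))
12224 - A(212) = 12224 - (-128 + 2*212² + 44*212) = 12224 - (-128 + 2*44944 + 9328) = 12224 - (-128 + 89888 + 9328) = 12224 - 1*99088 = 12224 - 99088 = -86864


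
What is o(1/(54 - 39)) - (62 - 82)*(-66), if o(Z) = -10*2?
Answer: -1340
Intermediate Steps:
o(Z) = -20
o(1/(54 - 39)) - (62 - 82)*(-66) = -20 - (62 - 82)*(-66) = -20 - (-20)*(-66) = -20 - 1*1320 = -20 - 1320 = -1340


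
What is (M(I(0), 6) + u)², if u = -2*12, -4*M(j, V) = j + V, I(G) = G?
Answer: 2601/4 ≈ 650.25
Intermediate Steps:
M(j, V) = -V/4 - j/4 (M(j, V) = -(j + V)/4 = -(V + j)/4 = -V/4 - j/4)
u = -24
(M(I(0), 6) + u)² = ((-¼*6 - ¼*0) - 24)² = ((-3/2 + 0) - 24)² = (-3/2 - 24)² = (-51/2)² = 2601/4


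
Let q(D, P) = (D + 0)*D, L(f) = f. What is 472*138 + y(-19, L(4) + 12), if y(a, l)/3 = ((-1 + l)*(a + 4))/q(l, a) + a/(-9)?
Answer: 50027287/768 ≈ 65140.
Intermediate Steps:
q(D, P) = D² (q(D, P) = D*D = D²)
y(a, l) = -a/3 + 3*(-1 + l)*(4 + a)/l² (y(a, l) = 3*(((-1 + l)*(a + 4))/(l²) + a/(-9)) = 3*(((-1 + l)*(4 + a))/l² + a*(-⅑)) = 3*((-1 + l)*(4 + a)/l² - a/9) = 3*(-a/9 + (-1 + l)*(4 + a)/l²) = -a/3 + 3*(-1 + l)*(4 + a)/l²)
472*138 + y(-19, L(4) + 12) = 472*138 + (-36 - 9*(-19) + 36*(4 + 12) - 1*(-19)*(4 + 12)² + 9*(-19)*(4 + 12))/(3*(4 + 12)²) = 65136 + (⅓)*(-36 + 171 + 36*16 - 1*(-19)*16² + 9*(-19)*16)/16² = 65136 + (⅓)*(1/256)*(-36 + 171 + 576 - 1*(-19)*256 - 2736) = 65136 + (⅓)*(1/256)*(-36 + 171 + 576 + 4864 - 2736) = 65136 + (⅓)*(1/256)*2839 = 65136 + 2839/768 = 50027287/768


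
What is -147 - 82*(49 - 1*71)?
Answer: 1657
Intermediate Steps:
-147 - 82*(49 - 1*71) = -147 - 82*(49 - 71) = -147 - 82*(-22) = -147 + 1804 = 1657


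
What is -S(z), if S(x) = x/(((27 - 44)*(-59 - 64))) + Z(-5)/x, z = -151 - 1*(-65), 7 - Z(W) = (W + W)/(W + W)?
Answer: 9971/89913 ≈ 0.11090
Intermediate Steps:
Z(W) = 6 (Z(W) = 7 - (W + W)/(W + W) = 7 - 2*W/(2*W) = 7 - 2*W*1/(2*W) = 7 - 1*1 = 7 - 1 = 6)
z = -86 (z = -151 + 65 = -86)
S(x) = 6/x + x/2091 (S(x) = x/(((27 - 44)*(-59 - 64))) + 6/x = x/((-17*(-123))) + 6/x = x/2091 + 6/x = 6/x + x/2091)
-S(z) = -(6/(-86) + (1/2091)*(-86)) = -(6*(-1/86) - 86/2091) = -(-3/43 - 86/2091) = -1*(-9971/89913) = 9971/89913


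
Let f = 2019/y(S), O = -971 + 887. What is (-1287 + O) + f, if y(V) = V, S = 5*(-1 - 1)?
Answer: -15729/10 ≈ -1572.9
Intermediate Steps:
S = -10 (S = 5*(-2) = -10)
O = -84
f = -2019/10 (f = 2019/(-10) = 2019*(-⅒) = -2019/10 ≈ -201.90)
(-1287 + O) + f = (-1287 - 84) - 2019/10 = -1371 - 2019/10 = -15729/10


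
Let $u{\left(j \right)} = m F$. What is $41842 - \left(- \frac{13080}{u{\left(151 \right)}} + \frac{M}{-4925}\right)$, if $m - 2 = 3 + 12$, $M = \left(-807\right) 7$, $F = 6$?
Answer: $\frac{3513861917}{83725} \approx 41969.0$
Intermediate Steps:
$M = -5649$
$m = 17$ ($m = 2 + \left(3 + 12\right) = 2 + 15 = 17$)
$u{\left(j \right)} = 102$ ($u{\left(j \right)} = 17 \cdot 6 = 102$)
$41842 - \left(- \frac{13080}{u{\left(151 \right)}} + \frac{M}{-4925}\right) = 41842 - \left(- \frac{13080}{102} - \frac{5649}{-4925}\right) = 41842 - \left(\left(-13080\right) \frac{1}{102} - - \frac{5649}{4925}\right) = 41842 - \left(- \frac{2180}{17} + \frac{5649}{4925}\right) = 41842 - - \frac{10640467}{83725} = 41842 + \frac{10640467}{83725} = \frac{3513861917}{83725}$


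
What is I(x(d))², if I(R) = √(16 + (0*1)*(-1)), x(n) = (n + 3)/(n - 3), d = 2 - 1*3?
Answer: 16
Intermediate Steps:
d = -1 (d = 2 - 3 = -1)
x(n) = (3 + n)/(-3 + n)
I(R) = 4 (I(R) = √(16 + 0*(-1)) = √(16 + 0) = √16 = 4)
I(x(d))² = 4² = 16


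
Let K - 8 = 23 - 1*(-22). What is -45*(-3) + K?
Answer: 188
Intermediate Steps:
K = 53 (K = 8 + (23 - 1*(-22)) = 8 + (23 + 22) = 8 + 45 = 53)
-45*(-3) + K = -45*(-3) + 53 = 135 + 53 = 188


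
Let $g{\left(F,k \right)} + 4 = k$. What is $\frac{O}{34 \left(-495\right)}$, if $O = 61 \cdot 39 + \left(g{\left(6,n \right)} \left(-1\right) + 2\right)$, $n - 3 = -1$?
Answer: $- \frac{2383}{16830} \approx -0.14159$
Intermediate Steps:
$n = 2$ ($n = 3 - 1 = 2$)
$g{\left(F,k \right)} = -4 + k$
$O = 2383$ ($O = 61 \cdot 39 + \left(\left(-4 + 2\right) \left(-1\right) + 2\right) = 2379 + \left(\left(-2\right) \left(-1\right) + 2\right) = 2379 + \left(2 + 2\right) = 2379 + 4 = 2383$)
$\frac{O}{34 \left(-495\right)} = \frac{2383}{34 \left(-495\right)} = \frac{2383}{-16830} = 2383 \left(- \frac{1}{16830}\right) = - \frac{2383}{16830}$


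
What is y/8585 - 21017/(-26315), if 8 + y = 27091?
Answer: 178624018/45182855 ≈ 3.9534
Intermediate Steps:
y = 27083 (y = -8 + 27091 = 27083)
y/8585 - 21017/(-26315) = 27083/8585 - 21017/(-26315) = 27083*(1/8585) - 21017*(-1/26315) = 27083/8585 + 21017/26315 = 178624018/45182855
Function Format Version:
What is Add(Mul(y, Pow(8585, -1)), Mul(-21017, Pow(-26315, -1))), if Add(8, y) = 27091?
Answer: Rational(178624018, 45182855) ≈ 3.9534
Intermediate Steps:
y = 27083 (y = Add(-8, 27091) = 27083)
Add(Mul(y, Pow(8585, -1)), Mul(-21017, Pow(-26315, -1))) = Add(Mul(27083, Pow(8585, -1)), Mul(-21017, Pow(-26315, -1))) = Add(Mul(27083, Rational(1, 8585)), Mul(-21017, Rational(-1, 26315))) = Add(Rational(27083, 8585), Rational(21017, 26315)) = Rational(178624018, 45182855)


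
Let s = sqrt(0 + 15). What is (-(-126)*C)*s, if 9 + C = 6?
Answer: -378*sqrt(15) ≈ -1464.0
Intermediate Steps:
C = -3 (C = -9 + 6 = -3)
s = sqrt(15) ≈ 3.8730
(-(-126)*C)*s = (-(-126)*(-3))*sqrt(15) = (-9*42)*sqrt(15) = -378*sqrt(15)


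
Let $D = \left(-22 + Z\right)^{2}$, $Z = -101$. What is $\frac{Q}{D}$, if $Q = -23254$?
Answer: $- \frac{23254}{15129} \approx -1.537$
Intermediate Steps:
$D = 15129$ ($D = \left(-22 - 101\right)^{2} = \left(-123\right)^{2} = 15129$)
$\frac{Q}{D} = - \frac{23254}{15129}$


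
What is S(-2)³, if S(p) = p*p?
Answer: 64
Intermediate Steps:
S(p) = p²
S(-2)³ = ((-2)²)³ = 4³ = 64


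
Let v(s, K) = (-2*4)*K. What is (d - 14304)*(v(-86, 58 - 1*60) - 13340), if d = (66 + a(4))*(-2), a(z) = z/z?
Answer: 192371912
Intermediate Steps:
a(z) = 1
d = -134 (d = (66 + 1)*(-2) = 67*(-2) = -134)
v(s, K) = -8*K
(d - 14304)*(v(-86, 58 - 1*60) - 13340) = (-134 - 14304)*(-8*(58 - 1*60) - 13340) = -14438*(-8*(58 - 60) - 13340) = -14438*(-8*(-2) - 13340) = -14438*(16 - 13340) = -14438*(-13324) = 192371912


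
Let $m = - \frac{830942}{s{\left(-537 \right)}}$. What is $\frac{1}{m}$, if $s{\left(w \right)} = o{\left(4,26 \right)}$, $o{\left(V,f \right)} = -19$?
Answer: $\frac{19}{830942} \approx 2.2866 \cdot 10^{-5}$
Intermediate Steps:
$s{\left(w \right)} = -19$
$m = \frac{830942}{19}$ ($m = - \frac{830942}{-19} = \left(-830942\right) \left(- \frac{1}{19}\right) = \frac{830942}{19} \approx 43734.0$)
$\frac{1}{m} = \frac{1}{\frac{830942}{19}} = \frac{19}{830942}$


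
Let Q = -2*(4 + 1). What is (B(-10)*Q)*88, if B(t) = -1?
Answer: 880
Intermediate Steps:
Q = -10 (Q = -2*5 = -10)
(B(-10)*Q)*88 = -1*(-10)*88 = 10*88 = 880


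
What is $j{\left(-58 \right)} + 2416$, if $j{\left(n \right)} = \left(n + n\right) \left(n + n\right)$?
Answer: $15872$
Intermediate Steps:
$j{\left(n \right)} = 4 n^{2}$ ($j{\left(n \right)} = 2 n 2 n = 4 n^{2}$)
$j{\left(-58 \right)} + 2416 = 4 \left(-58\right)^{2} + 2416 = 4 \cdot 3364 + 2416 = 13456 + 2416 = 15872$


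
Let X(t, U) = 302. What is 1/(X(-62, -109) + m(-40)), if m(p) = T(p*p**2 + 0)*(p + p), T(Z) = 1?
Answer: 1/222 ≈ 0.0045045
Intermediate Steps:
m(p) = 2*p (m(p) = 1*(p + p) = 1*(2*p) = 2*p)
1/(X(-62, -109) + m(-40)) = 1/(302 + 2*(-40)) = 1/(302 - 80) = 1/222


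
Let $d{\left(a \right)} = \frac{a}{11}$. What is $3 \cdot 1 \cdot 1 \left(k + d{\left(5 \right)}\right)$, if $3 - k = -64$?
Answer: $\frac{2226}{11} \approx 202.36$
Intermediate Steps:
$k = 67$ ($k = 3 - -64 = 3 + 64 = 67$)
$d{\left(a \right)} = \frac{a}{11}$ ($d{\left(a \right)} = a \frac{1}{11} = \frac{a}{11}$)
$3 \cdot 1 \cdot 1 \left(k + d{\left(5 \right)}\right) = 3 \cdot 1 \cdot 1 \left(67 + \frac{1}{11} \cdot 5\right) = 3 \cdot 1 \left(67 + \frac{5}{11}\right) = 3 \cdot \frac{742}{11} = \frac{2226}{11}$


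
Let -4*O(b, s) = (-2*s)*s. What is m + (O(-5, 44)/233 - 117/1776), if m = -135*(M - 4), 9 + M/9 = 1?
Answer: 1415787329/137936 ≈ 10264.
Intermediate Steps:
M = -72 (M = -81 + 9*1 = -81 + 9 = -72)
O(b, s) = s**2/2 (O(b, s) = -(-2*s)*s/4 = -(-1)*s**2/2 = s**2/2)
m = 10260 (m = -135*(-72 - 4) = -135*(-76) = -15*(-684) = 10260)
m + (O(-5, 44)/233 - 117/1776) = 10260 + (((1/2)*44**2)/233 - 117/1776) = 10260 + (((1/2)*1936)*(1/233) - 117*1/1776) = 10260 + (968*(1/233) - 39/592) = 10260 + (968/233 - 39/592) = 10260 + 563969/137936 = 1415787329/137936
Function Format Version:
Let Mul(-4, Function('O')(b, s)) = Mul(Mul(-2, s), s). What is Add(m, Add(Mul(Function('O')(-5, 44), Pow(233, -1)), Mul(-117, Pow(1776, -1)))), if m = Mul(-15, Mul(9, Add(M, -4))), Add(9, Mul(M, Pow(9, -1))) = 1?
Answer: Rational(1415787329, 137936) ≈ 10264.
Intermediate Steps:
M = -72 (M = Add(-81, Mul(9, 1)) = Add(-81, 9) = -72)
Function('O')(b, s) = Mul(Rational(1, 2), Pow(s, 2)) (Function('O')(b, s) = Mul(Rational(-1, 4), Mul(Mul(-2, s), s)) = Mul(Rational(-1, 4), Mul(-2, Pow(s, 2))) = Mul(Rational(1, 2), Pow(s, 2)))
m = 10260 (m = Mul(-15, Mul(9, Add(-72, -4))) = Mul(-15, Mul(9, -76)) = Mul(-15, -684) = 10260)
Add(m, Add(Mul(Function('O')(-5, 44), Pow(233, -1)), Mul(-117, Pow(1776, -1)))) = Add(10260, Add(Mul(Mul(Rational(1, 2), Pow(44, 2)), Pow(233, -1)), Mul(-117, Pow(1776, -1)))) = Add(10260, Add(Mul(Mul(Rational(1, 2), 1936), Rational(1, 233)), Mul(-117, Rational(1, 1776)))) = Add(10260, Add(Mul(968, Rational(1, 233)), Rational(-39, 592))) = Add(10260, Add(Rational(968, 233), Rational(-39, 592))) = Add(10260, Rational(563969, 137936)) = Rational(1415787329, 137936)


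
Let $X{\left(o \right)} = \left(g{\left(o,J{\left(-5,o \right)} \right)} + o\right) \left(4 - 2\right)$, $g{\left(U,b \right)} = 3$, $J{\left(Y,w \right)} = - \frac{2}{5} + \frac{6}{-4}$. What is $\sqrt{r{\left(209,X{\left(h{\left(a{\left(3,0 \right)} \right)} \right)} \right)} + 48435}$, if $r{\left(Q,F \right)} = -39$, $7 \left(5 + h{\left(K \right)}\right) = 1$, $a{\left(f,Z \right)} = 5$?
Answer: $2 \sqrt{12099} \approx 219.99$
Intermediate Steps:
$J{\left(Y,w \right)} = - \frac{19}{10}$ ($J{\left(Y,w \right)} = \left(-2\right) \frac{1}{5} + 6 \left(- \frac{1}{4}\right) = - \frac{2}{5} - \frac{3}{2} = - \frac{19}{10}$)
$h{\left(K \right)} = - \frac{34}{7}$ ($h{\left(K \right)} = -5 + \frac{1}{7} \cdot 1 = -5 + \frac{1}{7} = - \frac{34}{7}$)
$X{\left(o \right)} = 6 + 2 o$ ($X{\left(o \right)} = \left(3 + o\right) \left(4 - 2\right) = \left(3 + o\right) 2 = 6 + 2 o$)
$\sqrt{r{\left(209,X{\left(h{\left(a{\left(3,0 \right)} \right)} \right)} \right)} + 48435} = \sqrt{-39 + 48435} = \sqrt{48396} = 2 \sqrt{12099}$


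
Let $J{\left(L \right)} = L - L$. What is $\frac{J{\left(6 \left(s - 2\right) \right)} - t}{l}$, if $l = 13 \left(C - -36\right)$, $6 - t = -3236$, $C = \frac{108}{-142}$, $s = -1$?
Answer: $- \frac{115091}{16263} \approx -7.0769$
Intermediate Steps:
$C = - \frac{54}{71}$ ($C = 108 \left(- \frac{1}{142}\right) = - \frac{54}{71} \approx -0.76056$)
$t = 3242$ ($t = 6 - -3236 = 6 + 3236 = 3242$)
$J{\left(L \right)} = 0$
$l = \frac{32526}{71}$ ($l = 13 \left(- \frac{54}{71} - -36\right) = 13 \left(- \frac{54}{71} + 36\right) = 13 \cdot \frac{2502}{71} = \frac{32526}{71} \approx 458.11$)
$\frac{J{\left(6 \left(s - 2\right) \right)} - t}{l} = \frac{0 - 3242}{\frac{32526}{71}} = \left(0 - 3242\right) \frac{71}{32526} = \left(-3242\right) \frac{71}{32526} = - \frac{115091}{16263}$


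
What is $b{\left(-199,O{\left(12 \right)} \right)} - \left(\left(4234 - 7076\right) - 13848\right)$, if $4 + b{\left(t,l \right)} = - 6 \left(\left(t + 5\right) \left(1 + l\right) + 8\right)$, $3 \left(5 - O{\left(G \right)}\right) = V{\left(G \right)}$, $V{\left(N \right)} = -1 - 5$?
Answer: $25950$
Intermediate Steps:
$V{\left(N \right)} = -6$ ($V{\left(N \right)} = -1 - 5 = -6$)
$O{\left(G \right)} = 7$ ($O{\left(G \right)} = 5 - -2 = 5 + 2 = 7$)
$b{\left(t,l \right)} = -52 - 6 \left(1 + l\right) \left(5 + t\right)$ ($b{\left(t,l \right)} = -4 - 6 \left(\left(t + 5\right) \left(1 + l\right) + 8\right) = -4 - 6 \left(\left(5 + t\right) \left(1 + l\right) + 8\right) = -4 - 6 \left(\left(1 + l\right) \left(5 + t\right) + 8\right) = -4 - 6 \left(8 + \left(1 + l\right) \left(5 + t\right)\right) = -4 - \left(48 + 6 \left(1 + l\right) \left(5 + t\right)\right) = -52 - 6 \left(1 + l\right) \left(5 + t\right)$)
$b{\left(-199,O{\left(12 \right)} \right)} - \left(\left(4234 - 7076\right) - 13848\right) = \left(-82 - 210 - -1194 - 42 \left(-199\right)\right) - \left(\left(4234 - 7076\right) - 13848\right) = \left(-82 - 210 + 1194 + 8358\right) - \left(-2842 - 13848\right) = 9260 - -16690 = 9260 + 16690 = 25950$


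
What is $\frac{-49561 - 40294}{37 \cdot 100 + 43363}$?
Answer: $- \frac{89855}{47063} \approx -1.9092$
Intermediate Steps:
$\frac{-49561 - 40294}{37 \cdot 100 + 43363} = - \frac{89855}{3700 + 43363} = - \frac{89855}{47063}$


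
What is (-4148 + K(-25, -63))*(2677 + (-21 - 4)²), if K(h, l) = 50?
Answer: -13531596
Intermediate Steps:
(-4148 + K(-25, -63))*(2677 + (-21 - 4)²) = (-4148 + 50)*(2677 + (-21 - 4)²) = -4098*(2677 + (-25)²) = -4098*(2677 + 625) = -4098*3302 = -13531596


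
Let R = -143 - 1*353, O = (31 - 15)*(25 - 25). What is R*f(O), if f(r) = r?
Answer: 0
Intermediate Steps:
O = 0 (O = 16*0 = 0)
R = -496 (R = -143 - 353 = -496)
R*f(O) = -496*0 = 0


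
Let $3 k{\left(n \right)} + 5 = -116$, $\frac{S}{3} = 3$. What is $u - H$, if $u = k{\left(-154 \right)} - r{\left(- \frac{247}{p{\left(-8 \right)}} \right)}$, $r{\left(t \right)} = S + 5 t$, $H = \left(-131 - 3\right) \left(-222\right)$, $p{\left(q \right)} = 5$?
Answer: $- \frac{88651}{3} \approx -29550.0$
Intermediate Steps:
$S = 9$ ($S = 3 \cdot 3 = 9$)
$k{\left(n \right)} = - \frac{121}{3}$ ($k{\left(n \right)} = - \frac{5}{3} + \frac{1}{3} \left(-116\right) = - \frac{5}{3} - \frac{116}{3} = - \frac{121}{3}$)
$H = 29748$ ($H = \left(-134\right) \left(-222\right) = 29748$)
$r{\left(t \right)} = 9 + 5 t$
$u = \frac{593}{3}$ ($u = - \frac{121}{3} - \left(9 + 5 \left(- \frac{247}{5}\right)\right) = - \frac{121}{3} - \left(9 - 247\right) = - \frac{121}{3} - -238 = - \frac{121}{3} + 238 = \frac{593}{3} \approx 197.67$)
$u - H = \frac{593}{3} - 29748 = - \frac{88651}{3}$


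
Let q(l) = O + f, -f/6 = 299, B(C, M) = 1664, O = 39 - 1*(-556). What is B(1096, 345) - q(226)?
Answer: 2863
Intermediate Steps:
O = 595 (O = 39 + 556 = 595)
f = -1794 (f = -6*299 = -1794)
q(l) = -1199 (q(l) = 595 - 1794 = -1199)
B(1096, 345) - q(226) = 1664 - 1*(-1199) = 1664 + 1199 = 2863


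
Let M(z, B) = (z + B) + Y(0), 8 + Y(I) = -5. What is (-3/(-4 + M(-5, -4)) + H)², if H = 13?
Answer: 116281/676 ≈ 172.01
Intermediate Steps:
Y(I) = -13 (Y(I) = -8 - 5 = -13)
M(z, B) = -13 + B + z (M(z, B) = (z + B) - 13 = (B + z) - 13 = -13 + B + z)
(-3/(-4 + M(-5, -4)) + H)² = (-3/(-4 + (-13 - 4 - 5)) + 13)² = (-3/(-4 - 22) + 13)² = (-3/(-26) + 13)² = (-1/26*(-3) + 13)² = (3/26 + 13)² = (341/26)² = 116281/676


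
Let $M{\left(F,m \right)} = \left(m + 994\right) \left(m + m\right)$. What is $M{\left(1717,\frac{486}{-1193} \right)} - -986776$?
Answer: $\frac{1403275789192}{1423249} \approx 9.8597 \cdot 10^{5}$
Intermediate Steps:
$M{\left(F,m \right)} = 2 m \left(994 + m\right)$ ($M{\left(F,m \right)} = \left(994 + m\right) 2 m = 2 m \left(994 + m\right)$)
$M{\left(1717,\frac{486}{-1193} \right)} - -986776 = 2 \frac{486}{-1193} \left(994 + \frac{486}{-1193}\right) - -986776 = 2 \cdot 486 \left(- \frac{1}{1193}\right) \left(994 + 486 \left(- \frac{1}{1193}\right)\right) + 986776 = 2 \left(- \frac{486}{1193}\right) \left(994 - \frac{486}{1193}\right) + 986776 = 2 \left(- \frac{486}{1193}\right) \frac{1185356}{1193} + 986776 = - \frac{1152166032}{1423249} + 986776 = \frac{1403275789192}{1423249}$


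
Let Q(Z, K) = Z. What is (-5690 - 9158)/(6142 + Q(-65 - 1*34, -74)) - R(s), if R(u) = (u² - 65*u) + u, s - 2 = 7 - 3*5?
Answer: -2552908/6043 ≈ -422.46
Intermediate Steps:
s = -6 (s = 2 + (7 - 3*5) = 2 + (7 - 15) = 2 - 8 = -6)
R(u) = u² - 64*u
(-5690 - 9158)/(6142 + Q(-65 - 1*34, -74)) - R(s) = (-5690 - 9158)/(6142 + (-65 - 1*34)) - (-6)*(-64 - 6) = -14848/(6142 + (-65 - 34)) - (-6)*(-70) = -14848/(6142 - 99) - 1*420 = -14848/6043 - 420 = -2552908/6043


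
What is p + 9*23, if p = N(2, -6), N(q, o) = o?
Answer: 201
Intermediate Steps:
p = -6
p + 9*23 = -6 + 9*23 = -6 + 207 = 201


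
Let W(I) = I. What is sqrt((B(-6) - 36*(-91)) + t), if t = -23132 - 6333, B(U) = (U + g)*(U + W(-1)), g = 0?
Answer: I*sqrt(26147) ≈ 161.7*I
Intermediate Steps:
B(U) = U*(-1 + U) (B(U) = (U + 0)*(U - 1) = U*(-1 + U))
t = -29465
sqrt((B(-6) - 36*(-91)) + t) = sqrt((-6*(-1 - 6) - 36*(-91)) - 29465) = sqrt((-6*(-7) + 3276) - 29465) = sqrt((42 + 3276) - 29465) = sqrt(3318 - 29465) = sqrt(-26147) = I*sqrt(26147)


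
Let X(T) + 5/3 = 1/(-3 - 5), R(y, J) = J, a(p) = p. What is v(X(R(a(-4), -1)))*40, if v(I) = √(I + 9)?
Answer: 10*√1038/3 ≈ 107.39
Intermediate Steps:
X(T) = -43/24 (X(T) = -5/3 + 1/(-3 - 5) = -5/3 + 1/(-8) = -5/3 - ⅛ = -43/24)
v(I) = √(9 + I)
v(X(R(a(-4), -1)))*40 = √(9 - 43/24)*40 = √(173/24)*40 = (√1038/12)*40 = 10*√1038/3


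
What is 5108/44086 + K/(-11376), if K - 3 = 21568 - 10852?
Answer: -23024957/27862352 ≈ -0.82638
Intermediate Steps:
K = 10719 (K = 3 + (21568 - 10852) = 3 + 10716 = 10719)
5108/44086 + K/(-11376) = 5108/44086 + 10719/(-11376) = 5108*(1/44086) + 10719*(-1/11376) = 2554/22043 - 1191/1264 = -23024957/27862352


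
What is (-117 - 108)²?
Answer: 50625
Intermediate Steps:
(-117 - 108)² = (-225)² = 50625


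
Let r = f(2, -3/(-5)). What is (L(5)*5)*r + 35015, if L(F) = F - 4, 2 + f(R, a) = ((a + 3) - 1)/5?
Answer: 175038/5 ≈ 35008.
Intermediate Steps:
f(R, a) = -8/5 + a/5 (f(R, a) = -2 + ((a + 3) - 1)/5 = -2 + ((3 + a) - 1)*(⅕) = -2 + (2 + a)*(⅕) = -2 + (⅖ + a/5) = -8/5 + a/5)
L(F) = -4 + F
r = -37/25 (r = -8/5 + (-3/(-5))/5 = -8/5 + (-3*(-⅕))/5 = -8/5 + (⅕)*(⅗) = -8/5 + 3/25 = -37/25 ≈ -1.4800)
(L(5)*5)*r + 35015 = ((-4 + 5)*5)*(-37/25) + 35015 = (1*5)*(-37/25) + 35015 = 5*(-37/25) + 35015 = -37/5 + 35015 = 175038/5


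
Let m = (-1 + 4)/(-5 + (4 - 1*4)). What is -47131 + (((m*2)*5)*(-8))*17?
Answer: -46315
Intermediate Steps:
m = -3/5 (m = 3/(-5 + (4 - 4)) = 3/(-5 + 0) = 3/(-5) = 3*(-1/5) = -3/5 ≈ -0.60000)
-47131 + (((m*2)*5)*(-8))*17 = -47131 + ((-3/5*2*5)*(-8))*17 = -47131 + (-6/5*5*(-8))*17 = -47131 - 6*(-8)*17 = -47131 + 48*17 = -47131 + 816 = -46315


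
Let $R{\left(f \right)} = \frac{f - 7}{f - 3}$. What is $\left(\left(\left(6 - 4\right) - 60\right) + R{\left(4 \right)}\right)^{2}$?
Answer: $3721$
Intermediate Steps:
$R{\left(f \right)} = \frac{-7 + f}{-3 + f}$
$\left(\left(\left(6 - 4\right) - 60\right) + R{\left(4 \right)}\right)^{2} = \left(\left(\left(6 - 4\right) - 60\right) + \frac{-7 + 4}{-3 + 4}\right)^{2} = \left(\left(\left(6 - 4\right) - 60\right) + 1^{-1} \left(-3\right)\right)^{2} = \left(\left(2 - 60\right) + 1 \left(-3\right)\right)^{2} = \left(-58 - 3\right)^{2} = \left(-61\right)^{2} = 3721$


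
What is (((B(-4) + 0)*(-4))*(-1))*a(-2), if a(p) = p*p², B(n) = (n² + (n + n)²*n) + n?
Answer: 7808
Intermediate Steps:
B(n) = n + n² + 4*n³ (B(n) = (n² + (2*n)²*n) + n = (n² + (4*n²)*n) + n = (n² + 4*n³) + n = n + n² + 4*n³)
a(p) = p³
(((B(-4) + 0)*(-4))*(-1))*a(-2) = (((-4*(1 - 4 + 4*(-4)²) + 0)*(-4))*(-1))*(-2)³ = (((-4*(1 - 4 + 4*16) + 0)*(-4))*(-1))*(-8) = (((-4*(1 - 4 + 64) + 0)*(-4))*(-1))*(-8) = (((-4*61 + 0)*(-4))*(-1))*(-8) = (((-244 + 0)*(-4))*(-1))*(-8) = (-244*(-4)*(-1))*(-8) = (976*(-1))*(-8) = -976*(-8) = 7808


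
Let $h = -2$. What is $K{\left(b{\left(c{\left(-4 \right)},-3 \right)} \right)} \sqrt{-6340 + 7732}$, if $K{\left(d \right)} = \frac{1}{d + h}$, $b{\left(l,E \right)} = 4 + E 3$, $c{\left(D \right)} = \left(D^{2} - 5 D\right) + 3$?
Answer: $- \frac{4 \sqrt{87}}{7} \approx -5.3299$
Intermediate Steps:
$c{\left(D \right)} = 3 + D^{2} - 5 D$
$b{\left(l,E \right)} = 4 + 3 E$
$K{\left(d \right)} = \frac{1}{-2 + d}$ ($K{\left(d \right)} = \frac{1}{d - 2} = \frac{1}{-2 + d}$)
$K{\left(b{\left(c{\left(-4 \right)},-3 \right)} \right)} \sqrt{-6340 + 7732} = \frac{\sqrt{-6340 + 7732}}{-2 + \left(4 + 3 \left(-3\right)\right)} = \frac{\sqrt{1392}}{-2 + \left(4 - 9\right)} = \frac{4 \sqrt{87}}{-2 - 5} = \frac{4 \sqrt{87}}{-7} = - \frac{4 \sqrt{87}}{7}$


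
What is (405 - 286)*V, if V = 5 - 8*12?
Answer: -10829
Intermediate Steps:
V = -91 (V = 5 - 96 = -91)
(405 - 286)*V = (405 - 286)*(-91) = 119*(-91) = -10829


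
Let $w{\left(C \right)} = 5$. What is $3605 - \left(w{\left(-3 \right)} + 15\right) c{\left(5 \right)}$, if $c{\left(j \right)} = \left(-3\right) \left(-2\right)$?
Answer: $3485$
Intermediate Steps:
$c{\left(j \right)} = 6$
$3605 - \left(w{\left(-3 \right)} + 15\right) c{\left(5 \right)} = 3605 - \left(5 + 15\right) 6 = 3605 - 20 \cdot 6 = 3605 - 120 = 3485$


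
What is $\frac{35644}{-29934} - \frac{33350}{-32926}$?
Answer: $- \frac{43828861}{246401721} \approx -0.17788$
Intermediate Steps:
$\frac{35644}{-29934} - \frac{33350}{-32926} = 35644 \left(- \frac{1}{29934}\right) - - \frac{16675}{16463} = - \frac{17822}{14967} + \frac{16675}{16463} = - \frac{43828861}{246401721}$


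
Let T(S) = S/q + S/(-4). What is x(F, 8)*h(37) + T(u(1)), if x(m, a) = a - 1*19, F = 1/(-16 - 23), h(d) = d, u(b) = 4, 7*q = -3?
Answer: -1252/3 ≈ -417.33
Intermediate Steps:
q = -3/7 (q = (⅐)*(-3) = -3/7 ≈ -0.42857)
F = -1/39 (F = 1/(-39) = -1/39 ≈ -0.025641)
x(m, a) = -19 + a (x(m, a) = a - 19 = -19 + a)
T(S) = -31*S/12 (T(S) = S/(-3/7) + S/(-4) = S*(-7/3) + S*(-¼) = -7*S/3 - S/4 = -31*S/12)
x(F, 8)*h(37) + T(u(1)) = (-19 + 8)*37 - 31/12*4 = -11*37 - 31/3 = -407 - 31/3 = -1252/3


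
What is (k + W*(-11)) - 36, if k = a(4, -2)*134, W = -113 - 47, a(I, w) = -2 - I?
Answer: 920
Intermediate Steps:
W = -160
k = -804 (k = (-2 - 1*4)*134 = (-2 - 4)*134 = -6*134 = -804)
(k + W*(-11)) - 36 = (-804 - 160*(-11)) - 36 = (-804 + 1760) - 36 = 956 - 36 = 920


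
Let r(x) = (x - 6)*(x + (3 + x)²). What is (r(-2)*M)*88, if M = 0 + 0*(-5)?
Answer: 0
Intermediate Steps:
r(x) = (-6 + x)*(x + (3 + x)²)
M = 0 (M = 0 + 0 = 0)
(r(-2)*M)*88 = ((-54 + (-2)² + (-2)³ - 33*(-2))*0)*88 = ((-54 + 4 - 8 + 66)*0)*88 = (8*0)*88 = 0*88 = 0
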